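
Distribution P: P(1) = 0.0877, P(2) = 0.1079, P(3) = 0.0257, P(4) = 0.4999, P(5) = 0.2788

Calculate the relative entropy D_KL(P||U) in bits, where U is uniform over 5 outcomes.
0.5179 bits

U(i) = 1/5 for all i

D_KL(P||U) = Σ P(x) log₂(P(x) / (1/5))
           = Σ P(x) log₂(P(x)) + log₂(5)
           = log₂(5) - H(P)

H(P) = -Σ P(x) log₂(P(x)):
  -P(1)·log₂(P(1)) = -(0.0877)·log₂(0.0877) = 0.30794
  -P(2)·log₂(P(2)) = -(0.1079)·log₂(0.1079) = 0.34660
  -P(3)·log₂(P(3)) = -(0.0257)·log₂(0.0257) = 0.13575
  -P(4)·log₂(P(4)) = -(0.4999)·log₂(0.4999) = 0.50004
  -P(5)·log₂(P(5)) = -(0.2788)·log₂(0.2788) = 0.51374
H(P) = 0.30794 + 0.34660 + 0.13575 + 0.50004 + 0.51374 = 1.80407 bits

log₂(5) = 2.32193 bits

D_KL(P||U) = 2.32193 - 1.80407 = 0.51786 ≈ 0.5179 bits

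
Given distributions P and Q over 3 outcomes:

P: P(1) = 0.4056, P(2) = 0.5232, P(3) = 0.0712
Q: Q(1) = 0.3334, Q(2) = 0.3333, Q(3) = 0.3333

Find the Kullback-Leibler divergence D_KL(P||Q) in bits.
0.2965 bits

D_KL(P||Q) = Σ P(x) log₂(P(x)/Q(x))

Computing term by term:
  P(1)·log₂(P(1)/Q(1)) = 0.4056·log₂(0.4056/0.3334) = 0.11471
  P(2)·log₂(P(2)/Q(2)) = 0.5232·log₂(0.5232/0.3333) = 0.34036
  P(3)·log₂(P(3)/Q(3)) = 0.0712·log₂(0.0712/0.3333) = -0.15855

D_KL(P||Q) = 0.11471 + 0.34036 - 0.15855 = 0.29652 ≈ 0.2965 bits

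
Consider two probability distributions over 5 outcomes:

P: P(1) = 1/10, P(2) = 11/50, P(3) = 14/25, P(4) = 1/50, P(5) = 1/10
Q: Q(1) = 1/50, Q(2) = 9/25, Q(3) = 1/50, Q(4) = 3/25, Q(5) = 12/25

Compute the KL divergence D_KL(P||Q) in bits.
2.4900 bits

D_KL(P||Q) = Σ P(x) log₂(P(x)/Q(x))

Computing term by term:
  P(1)·log₂(P(1)/Q(1)) = (1/10)·log₂((1/10)/(1/50)) = 0.23219
  P(2)·log₂(P(2)/Q(2)) = (11/50)·log₂((11/50)/(9/25)) = -0.15631
  P(3)·log₂(P(3)/Q(3)) = (14/25)·log₂((14/25)/(1/50)) = 2.69212
  P(4)·log₂(P(4)/Q(4)) = (1/50)·log₂((1/50)/(3/25)) = -0.05170
  P(5)·log₂(P(5)/Q(5)) = (1/10)·log₂((1/10)/(12/25)) = -0.22630

D_KL(P||Q) = 0.23219 - 0.15631 + 2.69212 - 0.05170 - 0.22630 = 2.49000 ≈ 2.4900 bits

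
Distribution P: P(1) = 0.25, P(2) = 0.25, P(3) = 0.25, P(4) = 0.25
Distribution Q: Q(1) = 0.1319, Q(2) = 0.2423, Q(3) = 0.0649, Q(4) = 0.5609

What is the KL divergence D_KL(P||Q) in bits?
0.4369 bits

D_KL(P||Q) = Σ P(x) log₂(P(x)/Q(x))

Computing term by term:
  P(1)·log₂(P(1)/Q(1)) = 0.25·log₂(0.25/0.1319) = 0.23062
  P(2)·log₂(P(2)/Q(2)) = 0.25·log₂(0.25/0.2423) = 0.01128
  P(3)·log₂(P(3)/Q(3)) = 0.25·log₂(0.25/0.0649) = 0.48641
  P(4)·log₂(P(4)/Q(4)) = 0.25·log₂(0.25/0.5609) = -0.29145

D_KL(P||Q) = 0.23062 + 0.01128 + 0.48641 - 0.29145 = 0.43686 ≈ 0.4369 bits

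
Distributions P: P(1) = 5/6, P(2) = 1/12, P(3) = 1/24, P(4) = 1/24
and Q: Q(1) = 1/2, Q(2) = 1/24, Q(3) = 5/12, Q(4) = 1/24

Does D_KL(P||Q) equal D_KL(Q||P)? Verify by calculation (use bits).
D_KL(P||Q) = 0.5591 bits, D_KL(Q||P) = 0.9740 bits. No — D_KL(P||Q) ≠ D_KL(Q||P) for this pair.

D_KL(P||Q) = Σ P(x) log₂(P(x)/Q(x))

Computing term by term:
  P(1)·log₂(P(1)/Q(1)) = (5/6)·log₂((5/6)/(1/2)) = 0.61414
  P(2)·log₂(P(2)/Q(2)) = (1/12)·log₂((1/12)/(1/24)) = 0.08333
  P(3)·log₂(P(3)/Q(3)) = (1/24)·log₂((1/24)/(5/12)) = -0.13841
  P(4)·log₂(P(4)/Q(4)) = (1/24)·log₂((1/24)/(1/24)) = 0.00000

D_KL(P||Q) = 0.61414 + 0.08333 - 0.13841 + 0.00000 = 0.55906 ≈ 0.5591 bits

D_KL(Q||P) = Σ Q(x) log₂(Q(x)/P(x))

Computing term by term:
  Q(1)·log₂(Q(1)/P(1)) = (1/2)·log₂((1/2)/(5/6)) = -0.36848
  Q(2)·log₂(Q(2)/P(2)) = (1/24)·log₂((1/24)/(1/12)) = -0.04167
  Q(3)·log₂(Q(3)/P(3)) = (5/12)·log₂((5/12)/(1/24)) = 1.38414
  Q(4)·log₂(Q(4)/P(4)) = (1/24)·log₂((1/24)/(1/24)) = 0.00000

D_KL(Q||P) = -0.36848 - 0.04167 + 1.38414 + 0.00000 = 0.97399 ≈ 0.9740 bits

These are NOT equal (difference: 0.4149 bits). KL divergence is asymmetric: D_KL(P||Q) ≠ D_KL(Q||P) in general.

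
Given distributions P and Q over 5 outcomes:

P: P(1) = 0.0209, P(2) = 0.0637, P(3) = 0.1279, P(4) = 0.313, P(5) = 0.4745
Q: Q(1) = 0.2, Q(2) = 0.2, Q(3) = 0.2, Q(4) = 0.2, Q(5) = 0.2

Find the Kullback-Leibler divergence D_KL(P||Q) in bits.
0.5379 bits

D_KL(P||Q) = Σ P(x) log₂(P(x)/Q(x))

Computing term by term:
  P(1)·log₂(P(1)/Q(1)) = 0.0209·log₂(0.0209/0.2) = -0.06810
  P(2)·log₂(P(2)/Q(2)) = 0.0637·log₂(0.0637/0.2) = -0.10515
  P(3)·log₂(P(3)/Q(3)) = 0.1279·log₂(0.1279/0.2) = -0.08249
  P(4)·log₂(P(4)/Q(4)) = 0.313·log₂(0.313/0.2) = 0.20225
  P(5)·log₂(P(5)/Q(5)) = 0.4745·log₂(0.4745/0.2) = 0.59142

D_KL(P||Q) = -0.06810 - 0.10515 - 0.08249 + 0.20225 + 0.59142 = 0.53793 ≈ 0.5379 bits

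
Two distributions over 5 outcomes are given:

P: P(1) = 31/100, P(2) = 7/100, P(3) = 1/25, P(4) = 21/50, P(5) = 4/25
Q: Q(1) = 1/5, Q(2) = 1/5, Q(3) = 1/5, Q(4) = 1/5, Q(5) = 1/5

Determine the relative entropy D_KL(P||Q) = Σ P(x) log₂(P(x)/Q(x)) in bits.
0.3952 bits

D_KL(P||Q) = Σ P(x) log₂(P(x)/Q(x))

Computing term by term:
  P(1)·log₂(P(1)/Q(1)) = (31/100)·log₂((31/100)/(1/5)) = 0.19600
  P(2)·log₂(P(2)/Q(2)) = (7/100)·log₂((7/100)/(1/5)) = -0.10602
  P(3)·log₂(P(3)/Q(3)) = (1/25)·log₂((1/25)/(1/5)) = -0.09288
  P(4)·log₂(P(4)/Q(4)) = (21/50)·log₂((21/50)/(1/5)) = 0.44956
  P(5)·log₂(P(5)/Q(5)) = (4/25)·log₂((4/25)/(1/5)) = -0.05151

D_KL(P||Q) = 0.19600 - 0.10602 - 0.09288 + 0.44956 - 0.05151 = 0.39515 ≈ 0.3952 bits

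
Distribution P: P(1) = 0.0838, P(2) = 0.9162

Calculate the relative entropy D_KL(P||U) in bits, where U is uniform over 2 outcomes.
0.5846 bits

U(i) = 1/2 for all i

D_KL(P||U) = Σ P(x) log₂(P(x) / (1/2))
           = Σ P(x) log₂(P(x)) + log₂(2)
           = log₂(2) - H(P)

H(P) = -Σ P(x) log₂(P(x)):
  -P(1)·log₂(P(1)) = -(0.0838)·log₂(0.0838) = 0.29974
  -P(2)·log₂(P(2)) = -(0.9162)·log₂(0.9162) = 0.11568
H(P) = 0.29974 + 0.11568 = 0.41542 bits

log₂(2) = 1.00000 bits

D_KL(P||U) = 1.00000 - 0.41542 = 0.58458 ≈ 0.5846 bits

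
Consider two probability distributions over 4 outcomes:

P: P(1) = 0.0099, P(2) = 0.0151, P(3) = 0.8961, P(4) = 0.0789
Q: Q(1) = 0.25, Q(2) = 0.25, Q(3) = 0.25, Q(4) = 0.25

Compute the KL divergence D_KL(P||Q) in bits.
1.4118 bits

D_KL(P||Q) = Σ P(x) log₂(P(x)/Q(x))

Computing term by term:
  P(1)·log₂(P(1)/Q(1)) = 0.0099·log₂(0.0099/0.25) = -0.04612
  P(2)·log₂(P(2)/Q(2)) = 0.0151·log₂(0.0151/0.25) = -0.06114
  P(3)·log₂(P(3)/Q(3)) = 0.8961·log₂(0.8961/0.25) = 1.65038
  P(4)·log₂(P(4)/Q(4)) = 0.0789·log₂(0.0789/0.25) = -0.13128

D_KL(P||Q) = -0.04612 - 0.06114 + 1.65038 - 0.13128 = 1.41184 ≈ 1.4118 bits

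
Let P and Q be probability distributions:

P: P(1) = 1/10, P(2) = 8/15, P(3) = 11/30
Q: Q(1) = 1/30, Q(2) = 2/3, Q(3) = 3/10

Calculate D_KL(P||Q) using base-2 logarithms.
0.0930 bits

D_KL(P||Q) = Σ P(x) log₂(P(x)/Q(x))

Computing term by term:
  P(1)·log₂(P(1)/Q(1)) = (1/10)·log₂((1/10)/(1/30)) = 0.15850
  P(2)·log₂(P(2)/Q(2)) = (8/15)·log₂((8/15)/(2/3)) = -0.17169
  P(3)·log₂(P(3)/Q(3)) = (11/30)·log₂((11/30)/(3/10)) = 0.10615

D_KL(P||Q) = 0.15850 - 0.17169 + 0.10615 = 0.09296 ≈ 0.0930 bits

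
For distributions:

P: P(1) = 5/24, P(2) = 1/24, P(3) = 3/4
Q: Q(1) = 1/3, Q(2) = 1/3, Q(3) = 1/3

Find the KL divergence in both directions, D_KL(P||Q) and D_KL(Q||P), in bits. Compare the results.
D_KL(P||Q) = 0.6112 bits, D_KL(Q||P) = 0.8360 bits. D_KL(Q||P) is larger than D_KL(P||Q) by 0.2248 bits; the two directions differ.

D_KL(P||Q) = Σ P(x) log₂(P(x)/Q(x))

Computing term by term:
  P(1)·log₂(P(1)/Q(1)) = (5/24)·log₂((5/24)/(1/3)) = -0.14126
  P(2)·log₂(P(2)/Q(2)) = (1/24)·log₂((1/24)/(1/3)) = -0.12500
  P(3)·log₂(P(3)/Q(3)) = (3/4)·log₂((3/4)/(1/3)) = 0.87744

D_KL(P||Q) = -0.14126 - 0.12500 + 0.87744 = 0.61118 ≈ 0.6112 bits

D_KL(Q||P) = Σ Q(x) log₂(Q(x)/P(x))

Computing term by term:
  Q(1)·log₂(Q(1)/P(1)) = (1/3)·log₂((1/3)/(5/24)) = 0.22602
  Q(2)·log₂(Q(2)/P(2)) = (1/3)·log₂((1/3)/(1/24)) = 1.00000
  Q(3)·log₂(Q(3)/P(3)) = (1/3)·log₂((1/3)/(3/4)) = -0.38998

D_KL(Q||P) = 0.22602 + 1.00000 - 0.38998 = 0.83604 ≈ 0.8360 bits

These are NOT equal (difference: 0.2248 bits). KL divergence is asymmetric: D_KL(P||Q) ≠ D_KL(Q||P) in general.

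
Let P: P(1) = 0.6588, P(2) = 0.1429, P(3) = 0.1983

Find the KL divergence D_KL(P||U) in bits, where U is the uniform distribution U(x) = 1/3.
0.3243 bits

U(i) = 1/3 for all i

D_KL(P||U) = Σ P(x) log₂(P(x) / (1/3))
           = Σ P(x) log₂(P(x)) + log₂(3)
           = log₂(3) - H(P)

H(P) = -Σ P(x) log₂(P(x)):
  -P(1)·log₂(P(1)) = -(0.6588)·log₂(0.6588) = 0.39666
  -P(2)·log₂(P(2)) = -(0.1429)·log₂(0.1429) = 0.40111
  -P(3)·log₂(P(3)) = -(0.1983)·log₂(0.1983) = 0.46288
H(P) = 0.39666 + 0.40111 + 0.46288 = 1.26065 bits

log₂(3) = 1.58496 bits

D_KL(P||U) = 1.58496 - 1.26065 = 0.32431 ≈ 0.3243 bits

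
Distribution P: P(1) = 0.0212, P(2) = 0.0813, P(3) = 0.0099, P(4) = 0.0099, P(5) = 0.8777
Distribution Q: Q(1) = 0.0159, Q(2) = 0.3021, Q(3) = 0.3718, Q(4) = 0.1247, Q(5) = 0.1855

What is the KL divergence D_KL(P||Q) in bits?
1.7349 bits

D_KL(P||Q) = Σ P(x) log₂(P(x)/Q(x))

Computing term by term:
  P(1)·log₂(P(1)/Q(1)) = 0.0212·log₂(0.0212/0.0159) = 0.00880
  P(2)·log₂(P(2)/Q(2)) = 0.0813·log₂(0.0813/0.3021) = -0.15396
  P(3)·log₂(P(3)/Q(3)) = 0.0099·log₂(0.0099/0.3718) = -0.05179
  P(4)·log₂(P(4)/Q(4)) = 0.0099·log₂(0.0099/0.1247) = -0.03618
  P(5)·log₂(P(5)/Q(5)) = 0.8777·log₂(0.8777/0.1855) = 1.96807

D_KL(P||Q) = 0.00880 - 0.15396 - 0.05179 - 0.03618 + 1.96807 = 1.73494 ≈ 1.7349 bits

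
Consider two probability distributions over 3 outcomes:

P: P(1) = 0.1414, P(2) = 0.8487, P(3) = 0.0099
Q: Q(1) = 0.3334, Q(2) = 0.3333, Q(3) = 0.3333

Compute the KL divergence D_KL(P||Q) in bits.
0.9192 bits

D_KL(P||Q) = Σ P(x) log₂(P(x)/Q(x))

Computing term by term:
  P(1)·log₂(P(1)/Q(1)) = 0.1414·log₂(0.1414/0.3334) = -0.17498
  P(2)·log₂(P(2)/Q(2)) = 0.8487·log₂(0.8487/0.3333) = 1.14442
  P(3)·log₂(P(3)/Q(3)) = 0.0099·log₂(0.0099/0.3333) = -0.05023

D_KL(P||Q) = -0.17498 + 1.14442 - 0.05023 = 0.91921 ≈ 0.9192 bits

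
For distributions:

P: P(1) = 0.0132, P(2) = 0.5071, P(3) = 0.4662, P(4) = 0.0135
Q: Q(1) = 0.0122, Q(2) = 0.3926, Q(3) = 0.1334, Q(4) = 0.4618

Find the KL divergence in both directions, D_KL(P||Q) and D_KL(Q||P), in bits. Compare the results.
D_KL(P||Q) = 0.9615 bits, D_KL(Q||P) = 1.9663 bits. D_KL(Q||P) is larger than D_KL(P||Q) by 1.0048 bits; the two directions differ.

D_KL(P||Q) = Σ P(x) log₂(P(x)/Q(x))

Computing term by term:
  P(1)·log₂(P(1)/Q(1)) = 0.0132·log₂(0.0132/0.0122) = 0.00150
  P(2)·log₂(P(2)/Q(2)) = 0.5071·log₂(0.5071/0.3926) = 0.18723
  P(3)·log₂(P(3)/Q(3)) = 0.4662·log₂(0.4662/0.1334) = 0.84158
  P(4)·log₂(P(4)/Q(4)) = 0.0135·log₂(0.0135/0.4618) = -0.06880

D_KL(P||Q) = 0.00150 + 0.18723 + 0.84158 - 0.06880 = 0.96151 ≈ 0.9615 bits

D_KL(Q||P) = Σ Q(x) log₂(Q(x)/P(x))

Computing term by term:
  Q(1)·log₂(Q(1)/P(1)) = 0.0122·log₂(0.0122/0.0132) = -0.00139
  Q(2)·log₂(Q(2)/P(2)) = 0.3926·log₂(0.3926/0.5071) = -0.14495
  Q(3)·log₂(Q(3)/P(3)) = 0.1334·log₂(0.1334/0.4662) = -0.24081
  Q(4)·log₂(Q(4)/P(4)) = 0.4618·log₂(0.4618/0.0135) = 2.35344

D_KL(Q||P) = -0.00139 - 0.14495 - 0.24081 + 2.35344 = 1.96629 ≈ 1.9663 bits

These are NOT equal (difference: 1.0048 bits). KL divergence is asymmetric: D_KL(P||Q) ≠ D_KL(Q||P) in general.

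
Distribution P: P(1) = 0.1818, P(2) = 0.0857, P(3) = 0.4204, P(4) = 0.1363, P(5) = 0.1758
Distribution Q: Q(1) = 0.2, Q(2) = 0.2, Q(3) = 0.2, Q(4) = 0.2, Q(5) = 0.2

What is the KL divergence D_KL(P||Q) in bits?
0.2127 bits

D_KL(P||Q) = Σ P(x) log₂(P(x)/Q(x))

Computing term by term:
  P(1)·log₂(P(1)/Q(1)) = 0.1818·log₂(0.1818/0.2) = -0.02502
  P(2)·log₂(P(2)/Q(2)) = 0.0857·log₂(0.0857/0.2) = -0.10478
  P(3)·log₂(P(3)/Q(3)) = 0.4204·log₂(0.4204/0.2) = 0.45057
  P(4)·log₂(P(4)/Q(4)) = 0.1363·log₂(0.1363/0.2) = -0.07540
  P(5)·log₂(P(5)/Q(5)) = 0.1758·log₂(0.1758/0.2) = -0.03271

D_KL(P||Q) = -0.02502 - 0.10478 + 0.45057 - 0.07540 - 0.03271 = 0.21266 ≈ 0.2127 bits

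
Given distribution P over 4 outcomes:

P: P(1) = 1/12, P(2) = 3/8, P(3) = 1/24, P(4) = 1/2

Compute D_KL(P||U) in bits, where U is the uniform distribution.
0.4796 bits

U(i) = 1/4 for all i

D_KL(P||U) = Σ P(x) log₂(P(x) / (1/4))
           = Σ P(x) log₂(P(x)) + log₂(4)
           = log₂(4) - H(P)

H(P) = -Σ P(x) log₂(P(x)):
  -P(1)·log₂(P(1)) = -(1/12)·log₂(1/12) = 0.29875
  -P(2)·log₂(P(2)) = -(3/8)·log₂(3/8) = 0.53064
  -P(3)·log₂(P(3)) = -(1/24)·log₂(1/24) = 0.19104
  -P(4)·log₂(P(4)) = -(1/2)·log₂(1/2) = 0.50000
H(P) = 0.29875 + 0.53064 + 0.19104 + 0.50000 = 1.52043 bits

log₂(4) = 2.00000 bits

D_KL(P||U) = 2.00000 - 1.52043 = 0.47957 ≈ 0.4796 bits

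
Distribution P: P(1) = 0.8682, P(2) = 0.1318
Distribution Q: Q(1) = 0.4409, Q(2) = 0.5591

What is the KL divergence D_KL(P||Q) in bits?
0.5740 bits

D_KL(P||Q) = Σ P(x) log₂(P(x)/Q(x))

Computing term by term:
  P(1)·log₂(P(1)/Q(1)) = 0.8682·log₂(0.8682/0.4409) = 0.84873
  P(2)·log₂(P(2)/Q(2)) = 0.1318·log₂(0.1318/0.5591) = -0.27477

D_KL(P||Q) = 0.84873 - 0.27477 = 0.57396 ≈ 0.5740 bits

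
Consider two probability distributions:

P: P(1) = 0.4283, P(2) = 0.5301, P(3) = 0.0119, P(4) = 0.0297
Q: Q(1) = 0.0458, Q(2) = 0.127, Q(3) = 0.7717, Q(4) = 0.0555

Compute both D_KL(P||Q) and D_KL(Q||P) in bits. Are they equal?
D_KL(P||Q) = 2.3757 bits, D_KL(Q||P) = 4.2854 bits. No, they are not equal.

D_KL(P||Q) = Σ P(x) log₂(P(x)/Q(x))

Computing term by term:
  P(1)·log₂(P(1)/Q(1)) = 0.4283·log₂(0.4283/0.0458) = 1.38135
  P(2)·log₂(P(2)/Q(2)) = 0.5301·log₂(0.5301/0.127) = 1.09277
  P(3)·log₂(P(3)/Q(3)) = 0.0119·log₂(0.0119/0.7717) = -0.07163
  P(4)·log₂(P(4)/Q(4)) = 0.0297·log₂(0.0297/0.0555) = -0.02679

D_KL(P||Q) = 1.38135 + 1.09277 - 0.07163 - 0.02679 = 2.37570 ≈ 2.3757 bits

D_KL(Q||P) = Σ Q(x) log₂(Q(x)/P(x))

Computing term by term:
  Q(1)·log₂(Q(1)/P(1)) = 0.0458·log₂(0.0458/0.4283) = -0.14771
  Q(2)·log₂(Q(2)/P(2)) = 0.127·log₂(0.127/0.5301) = -0.26180
  Q(3)·log₂(Q(3)/P(3)) = 0.7717·log₂(0.7717/0.0119) = 4.64487
  Q(4)·log₂(Q(4)/P(4)) = 0.0555·log₂(0.0555/0.0297) = 0.05006

D_KL(Q||P) = -0.14771 - 0.26180 + 4.64487 + 0.05006 = 4.28542 ≈ 4.2854 bits

These are NOT equal (difference: 1.9097 bits). KL divergence is asymmetric: D_KL(P||Q) ≠ D_KL(Q||P) in general.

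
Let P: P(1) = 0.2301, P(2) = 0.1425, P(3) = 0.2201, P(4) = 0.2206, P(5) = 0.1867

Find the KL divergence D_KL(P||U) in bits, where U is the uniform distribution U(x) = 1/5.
0.0199 bits

U(i) = 1/5 for all i

D_KL(P||U) = Σ P(x) log₂(P(x) / (1/5))
           = Σ P(x) log₂(P(x)) + log₂(5)
           = log₂(5) - H(P)

H(P) = -Σ P(x) log₂(P(x)):
  -P(1)·log₂(P(1)) = -(0.2301)·log₂(0.2301) = 0.48774
  -P(2)·log₂(P(2)) = -(0.1425)·log₂(0.1425) = 0.40056
  -P(3)·log₂(P(3)) = -(0.2201)·log₂(0.2201) = 0.48065
  -P(4)·log₂(P(4)) = -(0.2206)·log₂(0.2206) = 0.48102
  -P(5)·log₂(P(5)) = -(0.1867)·log₂(0.1867) = 0.45204
H(P) = 0.48774 + 0.40056 + 0.48065 + 0.48102 + 0.45204 = 2.30201 bits

log₂(5) = 2.32193 bits

D_KL(P||U) = 2.32193 - 2.30201 = 0.01992 ≈ 0.0199 bits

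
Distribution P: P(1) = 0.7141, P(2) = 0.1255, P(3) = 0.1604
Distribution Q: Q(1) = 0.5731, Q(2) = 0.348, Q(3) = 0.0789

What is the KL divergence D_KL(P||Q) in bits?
0.2061 bits

D_KL(P||Q) = Σ P(x) log₂(P(x)/Q(x))

Computing term by term:
  P(1)·log₂(P(1)/Q(1)) = 0.7141·log₂(0.7141/0.5731) = 0.22661
  P(2)·log₂(P(2)/Q(2)) = 0.1255·log₂(0.1255/0.348) = -0.18466
  P(3)·log₂(P(3)/Q(3)) = 0.1604·log₂(0.1604/0.0789) = 0.16418

D_KL(P||Q) = 0.22661 - 0.18466 + 0.16418 = 0.20613 ≈ 0.2061 bits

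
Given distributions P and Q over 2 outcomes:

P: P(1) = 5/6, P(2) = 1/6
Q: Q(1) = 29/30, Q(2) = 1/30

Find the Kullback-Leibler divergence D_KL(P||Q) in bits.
0.2086 bits

D_KL(P||Q) = Σ P(x) log₂(P(x)/Q(x))

Computing term by term:
  P(1)·log₂(P(1)/Q(1)) = (5/6)·log₂((5/6)/(29/30)) = -0.17844
  P(2)·log₂(P(2)/Q(2)) = (1/6)·log₂((1/6)/(1/30)) = 0.38699

D_KL(P||Q) = -0.17844 + 0.38699 = 0.20855 ≈ 0.2086 bits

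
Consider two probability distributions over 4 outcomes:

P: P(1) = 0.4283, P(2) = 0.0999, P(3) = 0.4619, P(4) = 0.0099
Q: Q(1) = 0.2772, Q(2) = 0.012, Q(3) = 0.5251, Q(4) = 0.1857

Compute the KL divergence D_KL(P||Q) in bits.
0.4470 bits

D_KL(P||Q) = Σ P(x) log₂(P(x)/Q(x))

Computing term by term:
  P(1)·log₂(P(1)/Q(1)) = 0.4283·log₂(0.4283/0.2772) = 0.26884
  P(2)·log₂(P(2)/Q(2)) = 0.0999·log₂(0.0999/0.012) = 0.30544
  P(3)·log₂(P(3)/Q(3)) = 0.4619·log₂(0.4619/0.5251) = -0.08546
  P(4)·log₂(P(4)/Q(4)) = 0.0099·log₂(0.0099/0.1857) = -0.04187

D_KL(P||Q) = 0.26884 + 0.30544 - 0.08546 - 0.04187 = 0.44695 ≈ 0.4470 bits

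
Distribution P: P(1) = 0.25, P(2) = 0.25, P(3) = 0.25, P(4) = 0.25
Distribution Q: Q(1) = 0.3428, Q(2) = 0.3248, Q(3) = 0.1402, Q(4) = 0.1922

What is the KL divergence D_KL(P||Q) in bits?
0.0952 bits

D_KL(P||Q) = Σ P(x) log₂(P(x)/Q(x))

Computing term by term:
  P(1)·log₂(P(1)/Q(1)) = 0.25·log₂(0.25/0.3428) = -0.11386
  P(2)·log₂(P(2)/Q(2)) = 0.25·log₂(0.25/0.3248) = -0.09441
  P(3)·log₂(P(3)/Q(3)) = 0.25·log₂(0.25/0.1402) = 0.20861
  P(4)·log₂(P(4)/Q(4)) = 0.25·log₂(0.25/0.1922) = 0.09483

D_KL(P||Q) = -0.11386 - 0.09441 + 0.20861 + 0.09483 = 0.09517 ≈ 0.0952 bits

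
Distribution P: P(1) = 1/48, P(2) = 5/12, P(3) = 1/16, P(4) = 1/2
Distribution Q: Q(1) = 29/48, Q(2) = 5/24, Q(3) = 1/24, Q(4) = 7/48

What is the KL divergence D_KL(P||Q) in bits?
1.2408 bits

D_KL(P||Q) = Σ P(x) log₂(P(x)/Q(x))

Computing term by term:
  P(1)·log₂(P(1)/Q(1)) = (1/48)·log₂((1/48)/(29/48)) = -0.10121
  P(2)·log₂(P(2)/Q(2)) = (5/12)·log₂((5/12)/(5/24)) = 0.41667
  P(3)·log₂(P(3)/Q(3)) = (1/16)·log₂((1/16)/(1/24)) = 0.03656
  P(4)·log₂(P(4)/Q(4)) = (1/2)·log₂((1/2)/(7/48)) = 0.88880

D_KL(P||Q) = -0.10121 + 0.41667 + 0.03656 + 0.88880 = 1.24082 ≈ 1.2408 bits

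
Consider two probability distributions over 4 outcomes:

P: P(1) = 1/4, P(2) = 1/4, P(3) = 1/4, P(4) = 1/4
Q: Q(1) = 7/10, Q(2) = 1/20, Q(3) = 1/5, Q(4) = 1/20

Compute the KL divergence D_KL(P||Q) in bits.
0.8701 bits

D_KL(P||Q) = Σ P(x) log₂(P(x)/Q(x))

Computing term by term:
  P(1)·log₂(P(1)/Q(1)) = (1/4)·log₂((1/4)/(7/10)) = -0.37136
  P(2)·log₂(P(2)/Q(2)) = (1/4)·log₂((1/4)/(1/20)) = 0.58048
  P(3)·log₂(P(3)/Q(3)) = (1/4)·log₂((1/4)/(1/5)) = 0.08048
  P(4)·log₂(P(4)/Q(4)) = (1/4)·log₂((1/4)/(1/20)) = 0.58048

D_KL(P||Q) = -0.37136 + 0.58048 + 0.08048 + 0.58048 = 0.87008 ≈ 0.8701 bits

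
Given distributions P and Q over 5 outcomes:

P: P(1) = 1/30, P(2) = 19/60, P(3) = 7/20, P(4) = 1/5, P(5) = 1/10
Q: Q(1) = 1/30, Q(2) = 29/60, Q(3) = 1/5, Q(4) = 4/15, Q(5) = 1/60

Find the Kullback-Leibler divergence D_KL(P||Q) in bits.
0.2649 bits

D_KL(P||Q) = Σ P(x) log₂(P(x)/Q(x))

Computing term by term:
  P(1)·log₂(P(1)/Q(1)) = (1/30)·log₂((1/30)/(1/30)) = 0.00000
  P(2)·log₂(P(2)/Q(2)) = (19/60)·log₂((19/60)/(29/60)) = -0.19318
  P(3)·log₂(P(3)/Q(3)) = (7/20)·log₂((7/20)/(1/5)) = 0.28257
  P(4)·log₂(P(4)/Q(4)) = (1/5)·log₂((1/5)/(4/15)) = -0.08301
  P(5)·log₂(P(5)/Q(5)) = (1/10)·log₂((1/10)/(1/60)) = 0.25850

D_KL(P||Q) = 0.00000 - 0.19318 + 0.28257 - 0.08301 + 0.25850 = 0.26488 ≈ 0.2649 bits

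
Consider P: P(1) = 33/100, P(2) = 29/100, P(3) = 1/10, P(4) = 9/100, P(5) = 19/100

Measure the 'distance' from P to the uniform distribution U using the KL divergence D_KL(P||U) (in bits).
0.1761 bits

U(i) = 1/5 for all i

D_KL(P||U) = Σ P(x) log₂(P(x) / (1/5))
           = Σ P(x) log₂(P(x)) + log₂(5)
           = log₂(5) - H(P)

H(P) = -Σ P(x) log₂(P(x)):
  -P(1)·log₂(P(1)) = -(33/100)·log₂(33/100) = 0.52782
  -P(2)·log₂(P(2)) = -(29/100)·log₂(29/100) = 0.51790
  -P(3)·log₂(P(3)) = -(1/10)·log₂(1/10) = 0.33219
  -P(4)·log₂(P(4)) = -(9/100)·log₂(9/100) = 0.31265
  -P(5)·log₂(P(5)) = -(19/100)·log₂(19/100) = 0.45523
H(P) = 0.52782 + 0.51790 + 0.33219 + 0.31265 + 0.45523 = 2.14579 bits

log₂(5) = 2.32193 bits

D_KL(P||U) = 2.32193 - 2.14579 = 0.17614 ≈ 0.1761 bits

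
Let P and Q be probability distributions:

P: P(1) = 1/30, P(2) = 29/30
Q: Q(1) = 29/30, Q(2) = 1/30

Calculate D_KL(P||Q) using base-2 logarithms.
4.5341 bits

D_KL(P||Q) = Σ P(x) log₂(P(x)/Q(x))

Computing term by term:
  P(1)·log₂(P(1)/Q(1)) = (1/30)·log₂((1/30)/(29/30)) = -0.16193
  P(2)·log₂(P(2)/Q(2)) = (29/30)·log₂((29/30)/(1/30)) = 4.69605

D_KL(P||Q) = -0.16193 + 4.69605 = 4.53412 ≈ 4.5341 bits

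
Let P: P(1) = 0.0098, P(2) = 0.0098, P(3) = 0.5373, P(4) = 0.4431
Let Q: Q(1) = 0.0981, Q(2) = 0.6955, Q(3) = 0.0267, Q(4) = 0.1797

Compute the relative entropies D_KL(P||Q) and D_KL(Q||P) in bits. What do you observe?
D_KL(P||Q) = 2.8111 bits, D_KL(Q||P) = 4.2531 bits. The two directions give different values (D_KL(Q||P) exceeds D_KL(P||Q) by 1.4420 bits): KL divergence is asymmetric.

D_KL(P||Q) = Σ P(x) log₂(P(x)/Q(x))

Computing term by term:
  P(1)·log₂(P(1)/Q(1)) = 0.0098·log₂(0.0098/0.0981) = -0.03257
  P(2)·log₂(P(2)/Q(2)) = 0.0098·log₂(0.0098/0.6955) = -0.06026
  P(3)·log₂(P(3)/Q(3)) = 0.5373·log₂(0.5373/0.0267) = 2.32695
  P(4)·log₂(P(4)/Q(4)) = 0.4431·log₂(0.4431/0.1797) = 0.57693

D_KL(P||Q) = -0.03257 - 0.06026 + 2.32695 + 0.57693 = 2.81105 ≈ 2.8111 bits

D_KL(Q||P) = Σ Q(x) log₂(Q(x)/P(x))

Computing term by term:
  Q(1)·log₂(Q(1)/P(1)) = 0.0981·log₂(0.0981/0.0098) = 0.32603
  Q(2)·log₂(Q(2)/P(2)) = 0.6955·log₂(0.6955/0.0098) = 4.27672
  Q(3)·log₂(Q(3)/P(3)) = 0.0267·log₂(0.0267/0.5373) = -0.11563
  Q(4)·log₂(Q(4)/P(4)) = 0.1797·log₂(0.1797/0.4431) = -0.23398

D_KL(Q||P) = 0.32603 + 4.27672 - 0.11563 - 0.23398 = 4.25314 ≈ 4.2531 bits

These are NOT equal (difference: 1.4420 bits). KL divergence is asymmetric: D_KL(P||Q) ≠ D_KL(Q||P) in general.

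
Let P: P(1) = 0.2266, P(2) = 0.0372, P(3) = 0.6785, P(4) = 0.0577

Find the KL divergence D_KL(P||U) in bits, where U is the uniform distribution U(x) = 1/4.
0.7209 bits

U(i) = 1/4 for all i

D_KL(P||U) = Σ P(x) log₂(P(x) / (1/4))
           = Σ P(x) log₂(P(x)) + log₂(4)
           = log₂(4) - H(P)

H(P) = -Σ P(x) log₂(P(x)):
  -P(1)·log₂(P(1)) = -(0.2266)·log₂(0.2266) = 0.48533
  -P(2)·log₂(P(2)) = -(0.0372)·log₂(0.0372) = 0.17665
  -P(3)·log₂(P(3)) = -(0.6785)·log₂(0.6785) = 0.37967
  -P(4)·log₂(P(4)) = -(0.0577)·log₂(0.0577) = 0.23745
H(P) = 0.48533 + 0.17665 + 0.37967 + 0.23745 = 1.27910 bits

log₂(4) = 2.00000 bits

D_KL(P||U) = 2.00000 - 1.27910 = 0.72090 ≈ 0.7209 bits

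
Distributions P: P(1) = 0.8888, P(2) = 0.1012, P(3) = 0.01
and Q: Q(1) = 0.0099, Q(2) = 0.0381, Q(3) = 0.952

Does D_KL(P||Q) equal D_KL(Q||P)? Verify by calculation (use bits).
D_KL(P||Q) = 5.8437 bits, D_KL(Q||P) = 6.1395 bits. No — D_KL(P||Q) ≠ D_KL(Q||P) for this pair.

D_KL(P||Q) = Σ P(x) log₂(P(x)/Q(x))

Computing term by term:
  P(1)·log₂(P(1)/Q(1)) = 0.8888·log₂(0.8888/0.0099) = 5.76679
  P(2)·log₂(P(2)/Q(2)) = 0.1012·log₂(0.1012/0.0381) = 0.14263
  P(3)·log₂(P(3)/Q(3)) = 0.01·log₂(0.01/0.952) = -0.06573

D_KL(P||Q) = 5.76679 + 0.14263 - 0.06573 = 5.84369 ≈ 5.8437 bits

D_KL(Q||P) = Σ Q(x) log₂(Q(x)/P(x))

Computing term by term:
  Q(1)·log₂(Q(1)/P(1)) = 0.0099·log₂(0.0099/0.8888) = -0.06423
  Q(2)·log₂(Q(2)/P(2)) = 0.0381·log₂(0.0381/0.1012) = -0.05370
  Q(3)·log₂(Q(3)/P(3)) = 0.952·log₂(0.952/0.01) = 6.25739

D_KL(Q||P) = -0.06423 - 0.05370 + 6.25739 = 6.13946 ≈ 6.1395 bits

These are NOT equal (difference: 0.2958 bits). KL divergence is asymmetric: D_KL(P||Q) ≠ D_KL(Q||P) in general.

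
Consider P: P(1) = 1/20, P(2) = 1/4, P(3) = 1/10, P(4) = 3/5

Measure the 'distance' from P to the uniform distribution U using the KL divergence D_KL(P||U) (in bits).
0.5095 bits

U(i) = 1/4 for all i

D_KL(P||U) = Σ P(x) log₂(P(x) / (1/4))
           = Σ P(x) log₂(P(x)) + log₂(4)
           = log₂(4) - H(P)

H(P) = -Σ P(x) log₂(P(x)):
  -P(1)·log₂(P(1)) = -(1/20)·log₂(1/20) = 0.21610
  -P(2)·log₂(P(2)) = -(1/4)·log₂(1/4) = 0.50000
  -P(3)·log₂(P(3)) = -(1/10)·log₂(1/10) = 0.33219
  -P(4)·log₂(P(4)) = -(3/5)·log₂(3/5) = 0.44218
H(P) = 0.21610 + 0.50000 + 0.33219 + 0.44218 = 1.49047 bits

log₂(4) = 2.00000 bits

D_KL(P||U) = 2.00000 - 1.49047 = 0.50953 ≈ 0.5095 bits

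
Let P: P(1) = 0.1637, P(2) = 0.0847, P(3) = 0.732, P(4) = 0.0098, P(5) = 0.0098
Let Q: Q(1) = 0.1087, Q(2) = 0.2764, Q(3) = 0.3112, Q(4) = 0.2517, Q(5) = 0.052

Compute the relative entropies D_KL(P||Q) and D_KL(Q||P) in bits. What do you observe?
D_KL(P||Q) = 0.7860 bits, D_KL(Q||P) = 1.3273 bits. The two directions give different values (D_KL(Q||P) exceeds D_KL(P||Q) by 0.5413 bits): KL divergence is asymmetric.

D_KL(P||Q) = Σ P(x) log₂(P(x)/Q(x))

Computing term by term:
  P(1)·log₂(P(1)/Q(1)) = 0.1637·log₂(0.1637/0.1087) = 0.09670
  P(2)·log₂(P(2)/Q(2)) = 0.0847·log₂(0.0847/0.2764) = -0.14453
  P(3)·log₂(P(3)/Q(3)) = 0.732·log₂(0.732/0.3112) = 0.90329
  P(4)·log₂(P(4)/Q(4)) = 0.0098·log₂(0.0098/0.2517) = -0.04589
  P(5)·log₂(P(5)/Q(5)) = 0.0098·log₂(0.0098/0.052) = -0.02360

D_KL(P||Q) = 0.09670 - 0.14453 + 0.90329 - 0.04589 - 0.02360 = 0.78597 ≈ 0.7860 bits

D_KL(Q||P) = Σ Q(x) log₂(Q(x)/P(x))

Computing term by term:
  Q(1)·log₂(Q(1)/P(1)) = 0.1087·log₂(0.1087/0.1637) = -0.06421
  Q(2)·log₂(Q(2)/P(2)) = 0.2764·log₂(0.2764/0.0847) = 0.47163
  Q(3)·log₂(Q(3)/P(3)) = 0.3112·log₂(0.3112/0.732) = -0.38402
  Q(4)·log₂(Q(4)/P(4)) = 0.2517·log₂(0.2517/0.0098) = 1.17866
  Q(5)·log₂(Q(5)/P(5)) = 0.052·log₂(0.052/0.0098) = 0.12520

D_KL(Q||P) = -0.06421 + 0.47163 - 0.38402 + 1.17866 + 0.12520 = 1.32726 ≈ 1.3273 bits

These are NOT equal (difference: 0.5413 bits). KL divergence is asymmetric: D_KL(P||Q) ≠ D_KL(Q||P) in general.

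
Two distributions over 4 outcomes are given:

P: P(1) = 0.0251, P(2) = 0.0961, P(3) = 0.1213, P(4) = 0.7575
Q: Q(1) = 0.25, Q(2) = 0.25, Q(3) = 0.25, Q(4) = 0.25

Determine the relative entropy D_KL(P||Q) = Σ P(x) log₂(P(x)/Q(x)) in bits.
0.8691 bits

D_KL(P||Q) = Σ P(x) log₂(P(x)/Q(x))

Computing term by term:
  P(1)·log₂(P(1)/Q(1)) = 0.0251·log₂(0.0251/0.25) = -0.08324
  P(2)·log₂(P(2)/Q(2)) = 0.0961·log₂(0.0961/0.25) = -0.13255
  P(3)·log₂(P(3)/Q(3)) = 0.1213·log₂(0.1213/0.25) = -0.12656
  P(4)·log₂(P(4)/Q(4)) = 0.7575·log₂(0.7575/0.25) = 1.21148

D_KL(P||Q) = -0.08324 - 0.13255 - 0.12656 + 1.21148 = 0.86913 ≈ 0.8691 bits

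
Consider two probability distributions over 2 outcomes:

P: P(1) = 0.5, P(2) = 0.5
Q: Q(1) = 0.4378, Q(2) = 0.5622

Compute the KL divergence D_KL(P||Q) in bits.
0.0113 bits

D_KL(P||Q) = Σ P(x) log₂(P(x)/Q(x))

Computing term by term:
  P(1)·log₂(P(1)/Q(1)) = 0.5·log₂(0.5/0.4378) = 0.09583
  P(2)·log₂(P(2)/Q(2)) = 0.5·log₂(0.5/0.5622) = -0.08458

D_KL(P||Q) = 0.09583 - 0.08458 = 0.01125 ≈ 0.0113 bits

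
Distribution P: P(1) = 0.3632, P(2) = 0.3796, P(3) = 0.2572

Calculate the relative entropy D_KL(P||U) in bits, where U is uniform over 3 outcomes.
0.0199 bits

U(i) = 1/3 for all i

D_KL(P||U) = Σ P(x) log₂(P(x) / (1/3))
           = Σ P(x) log₂(P(x)) + log₂(3)
           = log₂(3) - H(P)

H(P) = -Σ P(x) log₂(P(x)):
  -P(1)·log₂(P(1)) = -(0.3632)·log₂(0.3632) = 0.53069
  -P(2)·log₂(P(2)) = -(0.3796)·log₂(0.3796) = 0.53047
  -P(3)·log₂(P(3)) = -(0.2572)·log₂(0.2572) = 0.50386
H(P) = 0.53069 + 0.53047 + 0.50386 = 1.56502 bits

log₂(3) = 1.58496 bits

D_KL(P||U) = 1.58496 - 1.56502 = 0.01994 ≈ 0.0199 bits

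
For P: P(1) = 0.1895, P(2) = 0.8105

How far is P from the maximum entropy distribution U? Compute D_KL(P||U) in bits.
0.2996 bits

U(i) = 1/2 for all i

D_KL(P||U) = Σ P(x) log₂(P(x) / (1/2))
           = Σ P(x) log₂(P(x)) + log₂(2)
           = log₂(2) - H(P)

H(P) = -Σ P(x) log₂(P(x)):
  -P(1)·log₂(P(1)) = -(0.1895)·log₂(0.1895) = 0.45475
  -P(2)·log₂(P(2)) = -(0.8105)·log₂(0.8105) = 0.24568
H(P) = 0.45475 + 0.24568 = 0.70043 bits

log₂(2) = 1.00000 bits

D_KL(P||U) = 1.00000 - 0.70043 = 0.29957 ≈ 0.2996 bits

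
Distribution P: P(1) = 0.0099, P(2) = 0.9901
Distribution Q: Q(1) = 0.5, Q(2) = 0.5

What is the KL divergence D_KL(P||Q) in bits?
0.9199 bits

D_KL(P||Q) = Σ P(x) log₂(P(x)/Q(x))

Computing term by term:
  P(1)·log₂(P(1)/Q(1)) = 0.0099·log₂(0.0099/0.5) = -0.05602
  P(2)·log₂(P(2)/Q(2)) = 0.9901·log₂(0.9901/0.5) = 0.97589

D_KL(P||Q) = -0.05602 + 0.97589 = 0.91987 ≈ 0.9199 bits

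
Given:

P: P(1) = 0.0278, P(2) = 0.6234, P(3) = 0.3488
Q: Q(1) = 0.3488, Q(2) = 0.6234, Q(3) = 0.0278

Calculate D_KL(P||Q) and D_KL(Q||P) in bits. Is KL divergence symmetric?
D_KL(P||Q) = 1.1714 bits, D_KL(Q||P) = 1.1714 bits. The two values coincide for this particular pair, but no — KL divergence is not symmetric in general.

D_KL(P||Q) = Σ P(x) log₂(P(x)/Q(x))

Computing term by term:
  P(1)·log₂(P(1)/Q(1)) = 0.0278·log₂(0.0278/0.3488) = -0.10145
  P(2)·log₂(P(2)/Q(2)) = 0.6234·log₂(0.6234/0.6234) = 0.00000
  P(3)·log₂(P(3)/Q(3)) = 0.3488·log₂(0.3488/0.0278) = 1.27286

D_KL(P||Q) = -0.10145 + 0.00000 + 1.27286 = 1.17141 ≈ 1.1714 bits

D_KL(Q||P) = Σ Q(x) log₂(Q(x)/P(x))

Computing term by term:
  Q(1)·log₂(Q(1)/P(1)) = 0.3488·log₂(0.3488/0.0278) = 1.27286
  Q(2)·log₂(Q(2)/P(2)) = 0.6234·log₂(0.6234/0.6234) = 0.00000
  Q(3)·log₂(Q(3)/P(3)) = 0.0278·log₂(0.0278/0.3488) = -0.10145

D_KL(Q||P) = 1.27286 + 0.00000 - 0.10145 = 1.17141 ≈ 1.1714 bits

These ARE equal here. Q is P with outcomes relabeled (Q(1) = P(3), Q(3) = P(1)) by a relabeling that is its own inverse, so the two sums contain exactly the same terms in a different order. This is a special case — KL divergence is not symmetric in general: D_KL(P||Q) ≠ D_KL(Q||P) for most P, Q.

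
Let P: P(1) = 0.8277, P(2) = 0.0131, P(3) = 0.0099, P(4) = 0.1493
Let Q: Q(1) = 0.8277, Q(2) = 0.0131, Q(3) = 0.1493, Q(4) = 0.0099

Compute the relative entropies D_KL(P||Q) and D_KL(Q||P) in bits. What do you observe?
D_KL(P||Q) = 0.5457 bits, D_KL(Q||P) = 0.5457 bits. The two directions give the same value here, because Q is a self-inverse relabeling of P; in general KL divergence is asymmetric.

D_KL(P||Q) = Σ P(x) log₂(P(x)/Q(x))

Computing term by term:
  P(1)·log₂(P(1)/Q(1)) = 0.8277·log₂(0.8277/0.8277) = 0.00000
  P(2)·log₂(P(2)/Q(2)) = 0.0131·log₂(0.0131/0.0131) = 0.00000
  P(3)·log₂(P(3)/Q(3)) = 0.0099·log₂(0.0099/0.1493) = -0.03875
  P(4)·log₂(P(4)/Q(4)) = 0.1493·log₂(0.1493/0.0099) = 0.58446

D_KL(P||Q) = 0.00000 + 0.00000 - 0.03875 + 0.58446 = 0.54571 ≈ 0.5457 bits

D_KL(Q||P) = Σ Q(x) log₂(Q(x)/P(x))

Computing term by term:
  Q(1)·log₂(Q(1)/P(1)) = 0.8277·log₂(0.8277/0.8277) = 0.00000
  Q(2)·log₂(Q(2)/P(2)) = 0.0131·log₂(0.0131/0.0131) = 0.00000
  Q(3)·log₂(Q(3)/P(3)) = 0.1493·log₂(0.1493/0.0099) = 0.58446
  Q(4)·log₂(Q(4)/P(4)) = 0.0099·log₂(0.0099/0.1493) = -0.03875

D_KL(Q||P) = 0.00000 + 0.00000 + 0.58446 - 0.03875 = 0.54571 ≈ 0.5457 bits

These ARE equal here. Q is P with outcomes relabeled (Q(3) = P(4), Q(4) = P(3)) by a relabeling that is its own inverse, so the two sums contain exactly the same terms in a different order. This is a special case — KL divergence is not symmetric in general: D_KL(P||Q) ≠ D_KL(Q||P) for most P, Q.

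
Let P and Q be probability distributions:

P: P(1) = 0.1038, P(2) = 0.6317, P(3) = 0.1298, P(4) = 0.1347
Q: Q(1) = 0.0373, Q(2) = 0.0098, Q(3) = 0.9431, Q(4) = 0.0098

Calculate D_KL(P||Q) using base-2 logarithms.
4.0879 bits

D_KL(P||Q) = Σ P(x) log₂(P(x)/Q(x))

Computing term by term:
  P(1)·log₂(P(1)/Q(1)) = 0.1038·log₂(0.1038/0.0373) = 0.15327
  P(2)·log₂(P(2)/Q(2)) = 0.6317·log₂(0.6317/0.0098) = 3.79672
  P(3)·log₂(P(3)/Q(3)) = 0.1298·log₂(0.1298/0.9431) = -0.37137
  P(4)·log₂(P(4)/Q(4)) = 0.1347·log₂(0.1347/0.0098) = 0.50928

D_KL(P||Q) = 0.15327 + 3.79672 - 0.37137 + 0.50928 = 4.08790 ≈ 4.0879 bits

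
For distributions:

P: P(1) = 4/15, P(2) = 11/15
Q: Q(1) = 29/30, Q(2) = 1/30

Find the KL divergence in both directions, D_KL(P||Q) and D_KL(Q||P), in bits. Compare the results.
D_KL(P||Q) = 2.7748 bits, D_KL(Q||P) = 1.6474 bits. D_KL(P||Q) is larger than D_KL(Q||P) by 1.1274 bits; the two directions differ.

D_KL(P||Q) = Σ P(x) log₂(P(x)/Q(x))

Computing term by term:
  P(1)·log₂(P(1)/Q(1)) = (4/15)·log₂((4/15)/(29/30)) = -0.49546
  P(2)·log₂(P(2)/Q(2)) = (11/15)·log₂((11/15)/(1/30)) = 3.27025

D_KL(P||Q) = -0.49546 + 3.27025 = 2.77479 ≈ 2.7748 bits

D_KL(Q||P) = Σ Q(x) log₂(Q(x)/P(x))

Computing term by term:
  Q(1)·log₂(Q(1)/P(1)) = (29/30)·log₂((29/30)/(4/15)) = 1.79605
  Q(2)·log₂(Q(2)/P(2)) = (1/30)·log₂((1/30)/(11/15)) = -0.14865

D_KL(Q||P) = 1.79605 - 0.14865 = 1.64740 ≈ 1.6474 bits

These are NOT equal (difference: 1.1274 bits). KL divergence is asymmetric: D_KL(P||Q) ≠ D_KL(Q||P) in general.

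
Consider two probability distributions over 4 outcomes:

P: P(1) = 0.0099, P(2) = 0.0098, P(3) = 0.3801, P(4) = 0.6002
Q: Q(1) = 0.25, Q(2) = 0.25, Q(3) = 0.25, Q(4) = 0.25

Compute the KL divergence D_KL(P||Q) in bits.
0.8962 bits

D_KL(P||Q) = Σ P(x) log₂(P(x)/Q(x))

Computing term by term:
  P(1)·log₂(P(1)/Q(1)) = 0.0099·log₂(0.0099/0.25) = -0.04612
  P(2)·log₂(P(2)/Q(2)) = 0.0098·log₂(0.0098/0.25) = -0.04580
  P(3)·log₂(P(3)/Q(3)) = 0.3801·log₂(0.3801/0.25) = 0.22975
  P(4)·log₂(P(4)/Q(4)) = 0.6002·log₂(0.6002/0.25) = 0.75836

D_KL(P||Q) = -0.04612 - 0.04580 + 0.22975 + 0.75836 = 0.89619 ≈ 0.8962 bits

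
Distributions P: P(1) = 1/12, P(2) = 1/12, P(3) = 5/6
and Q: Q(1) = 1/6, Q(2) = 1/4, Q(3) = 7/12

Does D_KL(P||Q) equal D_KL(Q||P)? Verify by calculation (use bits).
D_KL(P||Q) = 0.2134 bits, D_KL(Q||P) = 0.2627 bits. No — D_KL(P||Q) ≠ D_KL(Q||P) for this pair.

D_KL(P||Q) = Σ P(x) log₂(P(x)/Q(x))

Computing term by term:
  P(1)·log₂(P(1)/Q(1)) = (1/12)·log₂((1/12)/(1/6)) = -0.08333
  P(2)·log₂(P(2)/Q(2)) = (1/12)·log₂((1/12)/(1/4)) = -0.13208
  P(3)·log₂(P(3)/Q(3)) = (5/6)·log₂((5/6)/(7/12)) = 0.42881

D_KL(P||Q) = -0.08333 - 0.13208 + 0.42881 = 0.21340 ≈ 0.2134 bits

D_KL(Q||P) = Σ Q(x) log₂(Q(x)/P(x))

Computing term by term:
  Q(1)·log₂(Q(1)/P(1)) = (1/6)·log₂((1/6)/(1/12)) = 0.16667
  Q(2)·log₂(Q(2)/P(2)) = (1/4)·log₂((1/4)/(1/12)) = 0.39624
  Q(3)·log₂(Q(3)/P(3)) = (7/12)·log₂((7/12)/(5/6)) = -0.30017

D_KL(Q||P) = 0.16667 + 0.39624 - 0.30017 = 0.26274 ≈ 0.2627 bits

These are NOT equal (difference: 0.0493 bits). KL divergence is asymmetric: D_KL(P||Q) ≠ D_KL(Q||P) in general.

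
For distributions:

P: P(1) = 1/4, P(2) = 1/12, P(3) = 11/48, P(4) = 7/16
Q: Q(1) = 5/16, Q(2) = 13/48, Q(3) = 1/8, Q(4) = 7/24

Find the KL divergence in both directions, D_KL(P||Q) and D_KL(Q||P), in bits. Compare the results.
D_KL(P||Q) = 0.2341 bits, D_KL(Q||P) = 0.2812 bits. D_KL(Q||P) is larger than D_KL(P||Q) by 0.0471 bits; the two directions differ.

D_KL(P||Q) = Σ P(x) log₂(P(x)/Q(x))

Computing term by term:
  P(1)·log₂(P(1)/Q(1)) = (1/4)·log₂((1/4)/(5/16)) = -0.08048
  P(2)·log₂(P(2)/Q(2)) = (1/12)·log₂((1/12)/(13/48)) = -0.14170
  P(3)·log₂(P(3)/Q(3)) = (11/48)·log₂((11/48)/(1/8)) = 0.20040
  P(4)·log₂(P(4)/Q(4)) = (7/16)·log₂((7/16)/(7/24)) = 0.25592

D_KL(P||Q) = -0.08048 - 0.14170 + 0.20040 + 0.25592 = 0.23414 ≈ 0.2341 bits

D_KL(Q||P) = Σ Q(x) log₂(Q(x)/P(x))

Computing term by term:
  Q(1)·log₂(Q(1)/P(1)) = (5/16)·log₂((5/16)/(1/4)) = 0.10060
  Q(2)·log₂(Q(2)/P(2)) = (13/48)·log₂((13/48)/(1/12)) = 0.46054
  Q(3)·log₂(Q(3)/P(3)) = (1/8)·log₂((1/8)/(11/48)) = -0.10931
  Q(4)·log₂(Q(4)/P(4)) = (7/24)·log₂((7/24)/(7/16)) = -0.17061

D_KL(Q||P) = 0.10060 + 0.46054 - 0.10931 - 0.17061 = 0.28122 ≈ 0.2812 bits

These are NOT equal (difference: 0.0471 bits). KL divergence is asymmetric: D_KL(P||Q) ≠ D_KL(Q||P) in general.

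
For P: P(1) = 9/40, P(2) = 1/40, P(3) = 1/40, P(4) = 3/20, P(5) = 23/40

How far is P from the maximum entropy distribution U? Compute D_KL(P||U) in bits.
0.7020 bits

U(i) = 1/5 for all i

D_KL(P||U) = Σ P(x) log₂(P(x) / (1/5))
           = Σ P(x) log₂(P(x)) + log₂(5)
           = log₂(5) - H(P)

H(P) = -Σ P(x) log₂(P(x)):
  -P(1)·log₂(P(1)) = -(9/40)·log₂(9/40) = 0.48420
  -P(2)·log₂(P(2)) = -(1/40)·log₂(1/40) = 0.13305
  -P(3)·log₂(P(3)) = -(1/40)·log₂(1/40) = 0.13305
  -P(4)·log₂(P(4)) = -(3/20)·log₂(3/20) = 0.41054
  -P(5)·log₂(P(5)) = -(23/40)·log₂(23/40) = 0.45906
H(P) = 0.48420 + 0.13305 + 0.13305 + 0.41054 + 0.45906 = 1.61990 bits

log₂(5) = 2.32193 bits

D_KL(P||U) = 2.32193 - 1.61990 = 0.70203 ≈ 0.7020 bits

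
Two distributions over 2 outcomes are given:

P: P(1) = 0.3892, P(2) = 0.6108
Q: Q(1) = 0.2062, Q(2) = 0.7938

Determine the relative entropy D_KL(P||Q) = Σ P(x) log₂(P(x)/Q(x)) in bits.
0.1258 bits

D_KL(P||Q) = Σ P(x) log₂(P(x)/Q(x))

Computing term by term:
  P(1)·log₂(P(1)/Q(1)) = 0.3892·log₂(0.3892/0.2062) = 0.35669
  P(2)·log₂(P(2)/Q(2)) = 0.6108·log₂(0.6108/0.7938) = -0.23093

D_KL(P||Q) = 0.35669 - 0.23093 = 0.12576 ≈ 0.1258 bits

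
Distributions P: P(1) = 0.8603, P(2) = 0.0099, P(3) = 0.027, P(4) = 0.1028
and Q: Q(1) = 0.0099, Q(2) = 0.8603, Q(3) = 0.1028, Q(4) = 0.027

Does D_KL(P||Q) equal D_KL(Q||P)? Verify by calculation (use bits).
D_KL(P||Q) = 5.6239 bits, D_KL(Q||P) = 5.6239 bits. Yes — for this pair D_KL(P||Q) = D_KL(Q||P).

D_KL(P||Q) = Σ P(x) log₂(P(x)/Q(x))

Computing term by term:
  P(1)·log₂(P(1)/Q(1)) = 0.8603·log₂(0.8603/0.0099) = 5.54142
  P(2)·log₂(P(2)/Q(2)) = 0.0099·log₂(0.0099/0.8603) = -0.06377
  P(3)·log₂(P(3)/Q(3)) = 0.027·log₂(0.027/0.1028) = -0.05208
  P(4)·log₂(P(4)/Q(4)) = 0.1028·log₂(0.1028/0.027) = 0.19828

D_KL(P||Q) = 5.54142 - 0.06377 - 0.05208 + 0.19828 = 5.62385 ≈ 5.6239 bits

D_KL(Q||P) = Σ Q(x) log₂(Q(x)/P(x))

Computing term by term:
  Q(1)·log₂(Q(1)/P(1)) = 0.0099·log₂(0.0099/0.8603) = -0.06377
  Q(2)·log₂(Q(2)/P(2)) = 0.8603·log₂(0.8603/0.0099) = 5.54142
  Q(3)·log₂(Q(3)/P(3)) = 0.1028·log₂(0.1028/0.027) = 0.19828
  Q(4)·log₂(Q(4)/P(4)) = 0.027·log₂(0.027/0.1028) = -0.05208

D_KL(Q||P) = -0.06377 + 5.54142 + 0.19828 - 0.05208 = 5.62385 ≈ 5.6239 bits

These ARE equal here. Q is P with outcomes relabeled (Q(1) = P(2), Q(2) = P(1), Q(3) = P(4), Q(4) = P(3)) by a relabeling that is its own inverse, so the two sums contain exactly the same terms in a different order. This is a special case — KL divergence is not symmetric in general: D_KL(P||Q) ≠ D_KL(Q||P) for most P, Q.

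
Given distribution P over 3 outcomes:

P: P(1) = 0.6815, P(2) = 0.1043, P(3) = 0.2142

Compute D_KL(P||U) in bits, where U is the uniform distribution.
0.3916 bits

U(i) = 1/3 for all i

D_KL(P||U) = Σ P(x) log₂(P(x) / (1/3))
           = Σ P(x) log₂(P(x)) + log₂(3)
           = log₂(3) - H(P)

H(P) = -Σ P(x) log₂(P(x)):
  -P(1)·log₂(P(1)) = -(0.6815)·log₂(0.6815) = 0.37702
  -P(2)·log₂(P(2)) = -(0.1043)·log₂(0.1043) = 0.34014
  -P(3)·log₂(P(3)) = -(0.2142)·log₂(0.2142) = 0.47616
H(P) = 0.37702 + 0.34014 + 0.47616 = 1.19332 bits

log₂(3) = 1.58496 bits

D_KL(P||U) = 1.58496 - 1.19332 = 0.39164 ≈ 0.3916 bits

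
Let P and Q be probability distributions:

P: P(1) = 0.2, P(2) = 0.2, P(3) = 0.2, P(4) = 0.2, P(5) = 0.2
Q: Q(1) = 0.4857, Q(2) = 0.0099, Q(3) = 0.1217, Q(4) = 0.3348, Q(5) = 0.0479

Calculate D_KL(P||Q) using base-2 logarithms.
1.0183 bits

D_KL(P||Q) = Σ P(x) log₂(P(x)/Q(x))

Computing term by term:
  P(1)·log₂(P(1)/Q(1)) = 0.2·log₂(0.2/0.4857) = -0.25601
  P(2)·log₂(P(2)/Q(2)) = 0.2·log₂(0.2/0.0099) = 0.86729
  P(3)·log₂(P(3)/Q(3)) = 0.2·log₂(0.2/0.1217) = 0.14333
  P(4)·log₂(P(4)/Q(4)) = 0.2·log₂(0.2/0.3348) = -0.14866
  P(5)·log₂(P(5)/Q(5)) = 0.2·log₂(0.2/0.0479) = 0.41238

D_KL(P||Q) = -0.25601 + 0.86729 + 0.14333 - 0.14866 + 0.41238 = 1.01833 ≈ 1.0183 bits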